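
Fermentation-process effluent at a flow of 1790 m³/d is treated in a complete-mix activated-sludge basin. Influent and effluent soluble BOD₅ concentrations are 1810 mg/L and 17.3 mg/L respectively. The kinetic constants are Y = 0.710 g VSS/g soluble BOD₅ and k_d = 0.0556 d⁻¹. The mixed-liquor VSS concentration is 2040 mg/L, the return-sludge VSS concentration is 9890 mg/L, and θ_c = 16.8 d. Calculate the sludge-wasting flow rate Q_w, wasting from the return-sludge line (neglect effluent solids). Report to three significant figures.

Rearranging the biomass balance for a CMAS with decay, V = Y·Q·ΔS·θ_c / [X·(1+k_d θ_c)] = 0.710 × 1790 × (1810 − 17.3) × 16.8 / [2040 × (1 + 0.0556 × 16.8)] = 3.83×10^7 / 3946 = 9701 m³.
θ_c = V·X/(Q_w·X_r) when wasting from the recycle, so Q_w = V·X/(θ_c·X_r) = 9701 × 2040 / (16.8 × 9890) = 119.1 m³/d.

Q_w ≈ 119 m³/d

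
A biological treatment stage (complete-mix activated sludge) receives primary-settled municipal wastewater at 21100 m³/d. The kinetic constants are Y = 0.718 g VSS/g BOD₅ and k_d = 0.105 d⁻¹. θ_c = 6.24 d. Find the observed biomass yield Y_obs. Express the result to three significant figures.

Correct the yield for decay: Y_obs = Y/(1 + k_d θ_c) = 0.718 / (1 + 0.105 × 6.24) = 0.718 / 1.655 = 0.4338.

Y_obs ≈ 0.434 g VSS/g BOD₅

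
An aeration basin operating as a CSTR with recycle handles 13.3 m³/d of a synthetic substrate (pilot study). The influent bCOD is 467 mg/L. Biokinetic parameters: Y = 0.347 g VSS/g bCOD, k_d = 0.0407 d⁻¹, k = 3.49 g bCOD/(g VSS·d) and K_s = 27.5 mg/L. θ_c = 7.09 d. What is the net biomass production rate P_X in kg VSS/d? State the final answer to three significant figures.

From the Monod/SRT balance for a CMAS, S = K_s·(1+k_d θ_c)/[θ_c·(Y k − k_d) − 1] = 27.5 × (1 + 0.0407 × 7.09) / [7.09 × (0.347 × 3.49 − 0.0407) − 1] = 35.44 / 7.298 = 4.856 mg/L.
The observed yield is Y_obs = Y/(1 + k_d·θ_c) = 0.347 / (1 + 0.0407 × 7.09) = 0.347 / 1.289 = 0.2693 g VSS per g bCOD removed.
ΔS = 467 − 4.86 = 462.1 mg/L, so the substrate removal rate is 13.3 × 462.1/1000 = 6.146 kg bCOD/d.
Net biomass production P_X = Y_obs × Q·(S₀ − S) = 0.2693 × 6.146 = 1.655 kg VSS/d.

P_X ≈ 1.66 kg VSS/d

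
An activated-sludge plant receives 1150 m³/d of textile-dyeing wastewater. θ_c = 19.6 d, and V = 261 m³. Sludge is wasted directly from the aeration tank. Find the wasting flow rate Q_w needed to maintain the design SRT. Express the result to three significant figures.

Q_w ≈ 13.3 m³/d

Wasting from the aeration tank: Q_w = V / θ_c = 261.0 / 19.6 = 13.32 m³/d.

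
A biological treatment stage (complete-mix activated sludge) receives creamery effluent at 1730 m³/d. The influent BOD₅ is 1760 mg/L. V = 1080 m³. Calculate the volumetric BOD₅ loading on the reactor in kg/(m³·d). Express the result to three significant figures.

L_v = Q S₀ / V = 1730 × 1760 × 10⁻³ / 1080 = 2.819 kg/(m³·d).

L_v ≈ 2.82 kg BOD₅/(m³·d)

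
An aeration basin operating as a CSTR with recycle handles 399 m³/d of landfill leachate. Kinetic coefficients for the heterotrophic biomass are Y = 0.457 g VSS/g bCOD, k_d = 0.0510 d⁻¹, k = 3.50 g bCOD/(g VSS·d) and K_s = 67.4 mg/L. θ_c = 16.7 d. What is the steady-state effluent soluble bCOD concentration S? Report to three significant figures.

From the Monod/SRT balance for a CMAS, S = K_s·(1+k_d θ_c)/[θ_c·(Y k − k_d) − 1] = 67.4 × (1 + 0.0510 × 16.7) / [16.7 × (0.457 × 3.50 − 0.0510) − 1] = 124.8 / 24.86 = 5.020 mg/L.

S ≈ 5.02 mg/L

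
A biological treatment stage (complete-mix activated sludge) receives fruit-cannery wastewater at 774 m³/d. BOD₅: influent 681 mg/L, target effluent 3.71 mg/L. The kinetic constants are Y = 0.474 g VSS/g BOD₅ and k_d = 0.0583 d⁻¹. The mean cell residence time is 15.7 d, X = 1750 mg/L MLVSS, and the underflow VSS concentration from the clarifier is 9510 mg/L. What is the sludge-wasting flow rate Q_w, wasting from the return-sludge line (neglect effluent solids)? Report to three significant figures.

Q_w ≈ 13.6 m³/d

Rearranging the biomass balance for a CMAS with decay, V = Y·Q·ΔS·θ_c / [X·(1+k_d θ_c)] = 0.474 × 774 × (681 − 3.71) × 15.7 / [1750 × (1 + 0.0583 × 15.7)] = 3.9×10^6 / 3352 = 1164 m³.
θ_c = V·X/(Q_w·X_r) when wasting from the recycle, so Q_w = V·X/(θ_c·X_r) = 1164 × 1750 / (15.7 × 9510) = 13.64 m³/d.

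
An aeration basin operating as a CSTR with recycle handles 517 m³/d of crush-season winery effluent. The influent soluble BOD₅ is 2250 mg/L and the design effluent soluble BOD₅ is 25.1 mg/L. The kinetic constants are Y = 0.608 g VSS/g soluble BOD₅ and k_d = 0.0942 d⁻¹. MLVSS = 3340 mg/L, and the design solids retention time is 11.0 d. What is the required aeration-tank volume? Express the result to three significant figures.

V ≈ 1130 m³

Steady-state biomass mass balance: V·X·(1 + k_d·θ_c) = Y·Q·(S₀ − S)·θ_c, so V = 0.608 × 517 × (2250 − 25.1) × 11.0 / [3340 × (1 + 0.0942 × 11.0)] = 7.69×10^6 / 6801 = 1131 m³.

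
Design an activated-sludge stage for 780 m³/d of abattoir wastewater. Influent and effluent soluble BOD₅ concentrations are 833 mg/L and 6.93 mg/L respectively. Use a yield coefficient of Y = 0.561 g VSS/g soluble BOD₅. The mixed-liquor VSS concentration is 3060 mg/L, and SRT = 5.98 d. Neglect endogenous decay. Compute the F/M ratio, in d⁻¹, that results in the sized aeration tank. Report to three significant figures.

F/M ≈ 0.301 d⁻¹

V·X = Y·Q·ΔS·θ_c gives V = 0.561 × 780 × (833 − 6.93) × 5.98 / 3060 = 706.4 m³.
F/M = applied load / biomass = Q·S₀/(V·X) = 780 × 833 / (706.4 × 3060) = 0.3006 d⁻¹.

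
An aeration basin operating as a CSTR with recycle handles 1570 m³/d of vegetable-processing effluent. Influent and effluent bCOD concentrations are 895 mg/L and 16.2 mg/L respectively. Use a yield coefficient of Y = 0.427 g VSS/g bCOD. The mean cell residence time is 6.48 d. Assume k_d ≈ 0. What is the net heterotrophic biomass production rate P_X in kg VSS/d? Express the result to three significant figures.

With endogenous decay neglected, the observed yield equals the true yield: Y_obs = Y = 0.427 g VSS/g bCOD.
Mass of bCOD removed per day: Q(S₀ − S) = 1570 × 878.8 g/m³ = 1380 kg/d.
Biomass produced: P_X = Y_obs·Q·ΔS = 0.4270 × 1380 ≈ 589.1 kg VSS/d.

P_X ≈ 589 kg VSS/d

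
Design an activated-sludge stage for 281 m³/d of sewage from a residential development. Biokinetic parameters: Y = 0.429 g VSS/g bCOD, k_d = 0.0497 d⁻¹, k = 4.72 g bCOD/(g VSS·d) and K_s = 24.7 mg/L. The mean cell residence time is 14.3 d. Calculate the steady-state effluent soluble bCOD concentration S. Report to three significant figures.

S ≈ 1.55 mg/L

Effluent substrate depends only on kinetics and SRT: S = K_s(1 + k_d θ_c) / [θ_c(Yk − k_d) − 1] = 24.7 × (1 + 0.0497 × 14.3) / [14.3 × (0.429 × 4.72 − 0.0497) − 1] = 42.25 / 27.25 = 1.551 mg/L.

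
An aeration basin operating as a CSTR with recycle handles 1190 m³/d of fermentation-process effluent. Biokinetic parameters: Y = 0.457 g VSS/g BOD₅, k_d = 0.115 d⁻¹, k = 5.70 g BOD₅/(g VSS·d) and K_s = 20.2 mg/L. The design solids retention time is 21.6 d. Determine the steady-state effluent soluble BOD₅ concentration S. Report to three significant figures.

For a completely mixed reactor with recycle the Lawrence–McCarty relation gives S = K_s·(1 + k_d·θ_c) / [θ_c·(Y·k − k_d) − 1] = 20.2 × (1 + 0.115 × 21.6) / [21.6 × (0.457 × 5.70 − 0.115) − 1] = 70.38 / 52.78 = 1.333 mg/L.

S ≈ 1.33 mg/L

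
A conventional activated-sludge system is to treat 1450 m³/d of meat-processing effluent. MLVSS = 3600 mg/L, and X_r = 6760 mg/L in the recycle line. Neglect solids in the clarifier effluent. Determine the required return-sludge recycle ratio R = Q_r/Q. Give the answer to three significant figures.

Solids balance on the clarifier gives (1+R)X = R·X_r, so R = X/(X_r − X) = 3600 / (6760 − 3600) = 1.139.

R ≈ 1.14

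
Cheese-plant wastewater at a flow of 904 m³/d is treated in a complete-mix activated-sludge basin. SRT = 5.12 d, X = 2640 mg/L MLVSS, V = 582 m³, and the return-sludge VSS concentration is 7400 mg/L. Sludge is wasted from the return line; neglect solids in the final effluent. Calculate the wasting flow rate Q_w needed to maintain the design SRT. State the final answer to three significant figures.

θ_c = V·X/(Q_w·X_r) when wasting from the recycle, so Q_w = V·X/(θ_c·X_r) = 582.0 × 2640 / (5.12 × 7400) = 40.55 m³/d.

Q_w ≈ 40.6 m³/d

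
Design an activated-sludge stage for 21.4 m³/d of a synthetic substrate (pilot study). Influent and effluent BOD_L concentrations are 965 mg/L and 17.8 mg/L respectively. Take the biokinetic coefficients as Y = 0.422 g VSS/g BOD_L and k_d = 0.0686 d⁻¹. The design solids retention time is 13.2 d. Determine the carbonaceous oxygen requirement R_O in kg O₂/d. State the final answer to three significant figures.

R_O ≈ 13.9 kg O₂/d

Observed yield with endogenous decay: Y_obs = Y / (1 + k_d·θ_c) = 0.422 / (1 + 0.0686 × 13.2) = 0.422 / 1.906 = 0.2215 g VSS/g BOD_L.
Q·(S₀ − S) = 21.4 × (965 − 17.8) × 10⁻³ = 20.27 kg/d removed.
P_X = Y_obs·Q·(S₀ − S) = 0.2215 × 20.27 = 4.489 kg VSS/d.
R_O = Q·(S₀ − S) − 1.42·P_X = 20.27 − 1.42 × 4.489 = 13.90 kg O₂/d.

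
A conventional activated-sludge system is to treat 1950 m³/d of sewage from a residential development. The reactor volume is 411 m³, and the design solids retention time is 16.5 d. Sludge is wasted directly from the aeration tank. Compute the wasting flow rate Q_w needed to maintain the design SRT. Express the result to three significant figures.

Q_w ≈ 24.9 m³/d

For wasting at MLVSS concentration, Q_w = V/θ_c = 411.0/16.5 = 24.91 m³/d.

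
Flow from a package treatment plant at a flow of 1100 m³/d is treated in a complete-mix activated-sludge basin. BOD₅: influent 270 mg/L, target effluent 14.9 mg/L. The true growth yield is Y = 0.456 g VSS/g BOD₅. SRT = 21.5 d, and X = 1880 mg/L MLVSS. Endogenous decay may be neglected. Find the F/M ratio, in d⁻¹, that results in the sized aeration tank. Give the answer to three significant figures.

F/M ≈ 0.108 d⁻¹

V·X = Y·Q·ΔS·θ_c gives V = 0.456 × 1100 × (270 − 14.9) × 21.5 / 1880 = 1463 m³.
F/M = Q·S₀ / (V·X) = 1100 × 270 / (1463 × 1880) = 0.1080 g BOD₅·(g VSS·d)⁻¹.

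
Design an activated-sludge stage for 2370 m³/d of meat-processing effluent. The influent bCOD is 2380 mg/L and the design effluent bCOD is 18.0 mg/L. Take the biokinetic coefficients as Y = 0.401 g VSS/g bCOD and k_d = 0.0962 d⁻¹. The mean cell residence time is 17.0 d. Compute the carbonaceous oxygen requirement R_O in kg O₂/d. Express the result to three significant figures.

Y_obs = Y / (1 + k_d θ_c) = 0.401 / (1 + 0.0962 × 17.0) = 0.401 / 2.635 = 0.1522.
Q·(S₀ − S) = 2370 × (2380 − 18.0) × 10⁻³ = 5598 kg/d removed.
Net sludge production P_X = 0.1522 × 5598 = 851.8 kg VSS/d.
R_O = Q·(S₀ − S) − 1.42·P_X = 5598 − 1.42 × 851.8 = 4388 kg O₂/d.

R_O ≈ 4390 kg O₂/d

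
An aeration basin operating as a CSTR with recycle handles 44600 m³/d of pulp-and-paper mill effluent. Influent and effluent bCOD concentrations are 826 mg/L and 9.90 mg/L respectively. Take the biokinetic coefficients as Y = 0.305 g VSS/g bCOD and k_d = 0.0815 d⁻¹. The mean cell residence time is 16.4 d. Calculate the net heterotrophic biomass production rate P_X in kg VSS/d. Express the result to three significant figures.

P_X ≈ 4750 kg VSS/d

Y_obs = Y / (1 + k_d θ_c) = 0.305 / (1 + 0.0815 × 16.4) = 0.305 / 2.337 = 0.1305.
Substrate removed = Q·(S₀ − S) = 44600 m³/d × (826 − 9.90) g/m³ = 3.64×10^7 g/d = 36398 kg/d.
So the net sludge growth is P_X = 0.1305 × 36398 = 4751 kg VSS/d.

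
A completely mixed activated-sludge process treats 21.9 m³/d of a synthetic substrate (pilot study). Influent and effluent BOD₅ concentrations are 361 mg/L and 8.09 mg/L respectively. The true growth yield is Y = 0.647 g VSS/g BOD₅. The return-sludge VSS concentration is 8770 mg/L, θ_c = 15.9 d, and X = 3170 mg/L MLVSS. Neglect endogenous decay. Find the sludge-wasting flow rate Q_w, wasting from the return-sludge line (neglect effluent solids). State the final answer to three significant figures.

V·X = Y·Q·ΔS·θ_c gives V = 0.647 × 21.9 × (361 − 8.09) × 15.9 / 3170 = 25.08 m³.
Wasting from the return line (neglecting effluent solids): Q_w = V·X / (θ_c·X_r) = 25.08 × 3170 / (15.9 × 8770) = 0.5702 m³/d.

Q_w ≈ 0.570 m³/d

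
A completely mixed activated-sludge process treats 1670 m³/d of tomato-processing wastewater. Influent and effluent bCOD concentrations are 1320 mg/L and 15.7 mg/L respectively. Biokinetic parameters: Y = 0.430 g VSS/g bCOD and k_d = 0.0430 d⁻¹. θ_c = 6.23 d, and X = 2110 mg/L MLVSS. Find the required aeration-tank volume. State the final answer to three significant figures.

V ≈ 2180 m³

From the SRT design equation V = Y Q (S₀−S) θ_c / [X (1 + k_d θ_c)] = 0.430 × 1670 × (1320 − 15.7) × 6.23 / [2110 × (1 + 0.0430 × 6.23)] = 5.84×10^6 / 2675 = 2181 m³.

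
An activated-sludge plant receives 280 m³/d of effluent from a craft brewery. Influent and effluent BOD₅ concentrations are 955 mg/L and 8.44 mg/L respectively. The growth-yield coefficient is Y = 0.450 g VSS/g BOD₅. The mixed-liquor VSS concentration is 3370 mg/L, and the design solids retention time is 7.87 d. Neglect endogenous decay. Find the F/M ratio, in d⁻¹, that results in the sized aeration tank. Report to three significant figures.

F/M ≈ 0.285 d⁻¹

Biomass mass balance (decay neglected): V·X = Y·Q·(S₀ − S)·θ_c, so V = 0.450 × 280 × (955 − 8.44) × 7.87 / 3370 = 278.5 m³.
Food-to-microorganism ratio F/M = Q S₀ / (V X) = 280 × 955 / (278.5 × 3370) = 0.2849 d⁻¹.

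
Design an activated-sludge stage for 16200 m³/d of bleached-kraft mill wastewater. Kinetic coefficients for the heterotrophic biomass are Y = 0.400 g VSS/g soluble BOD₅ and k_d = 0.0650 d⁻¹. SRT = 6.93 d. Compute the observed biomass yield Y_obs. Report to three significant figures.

Y_obs ≈ 0.276 g VSS/g soluble BOD₅

Observed yield with endogenous decay: Y_obs = Y / (1 + k_d·θ_c) = 0.400 / (1 + 0.0650 × 6.93) = 0.400 / 1.450 = 0.2758 g VSS/g soluble BOD₅.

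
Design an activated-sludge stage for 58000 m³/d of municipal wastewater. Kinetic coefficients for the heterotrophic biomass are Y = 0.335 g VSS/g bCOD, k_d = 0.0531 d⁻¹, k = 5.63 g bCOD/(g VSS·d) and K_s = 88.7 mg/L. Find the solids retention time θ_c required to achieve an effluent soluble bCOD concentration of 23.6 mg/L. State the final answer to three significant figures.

From 1/θ_c = Y·k·S/(K_s + S) − k_d: Y·k·S/(K_s+S) = 0.335 × 5.63 × 23.6 / (88.7 + 23.6) = 0.3964 d⁻¹.
θ_c = 1/(μ − k_d) = 1/(0.3964 − 0.0531) = 1/0.3433 = 2.913 d.

θ_c ≈ 2.91 d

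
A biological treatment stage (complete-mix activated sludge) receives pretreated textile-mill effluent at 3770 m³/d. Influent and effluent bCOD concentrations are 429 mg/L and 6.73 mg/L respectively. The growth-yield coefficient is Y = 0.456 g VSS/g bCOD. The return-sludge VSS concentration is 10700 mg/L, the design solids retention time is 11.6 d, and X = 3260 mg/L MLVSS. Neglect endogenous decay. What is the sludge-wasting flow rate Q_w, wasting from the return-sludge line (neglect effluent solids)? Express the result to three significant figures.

V·X = Y·Q·ΔS·θ_c gives V = 0.456 × 3770 × (429 − 6.73) × 11.6 / 3260 = 2583 m³.
θ_c = V·X/(Q_w·X_r) when wasting from the recycle, so Q_w = V·X/(θ_c·X_r) = 2583 × 3260 / (11.6 × 10700) = 67.84 m³/d.

Q_w ≈ 67.8 m³/d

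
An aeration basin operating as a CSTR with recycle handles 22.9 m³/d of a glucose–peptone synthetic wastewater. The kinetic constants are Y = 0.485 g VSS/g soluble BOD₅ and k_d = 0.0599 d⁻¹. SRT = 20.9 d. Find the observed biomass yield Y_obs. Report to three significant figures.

Y_obs ≈ 0.215 g VSS/g soluble BOD₅

Y_obs = Y / (1 + k_d θ_c) = 0.485 / (1 + 0.0599 × 20.9) = 0.485 / 2.252 = 0.2154.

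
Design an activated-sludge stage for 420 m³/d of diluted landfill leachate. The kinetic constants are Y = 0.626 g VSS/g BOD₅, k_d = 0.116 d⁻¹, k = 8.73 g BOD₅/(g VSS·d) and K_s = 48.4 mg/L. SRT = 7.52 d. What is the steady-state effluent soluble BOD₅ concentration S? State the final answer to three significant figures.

S ≈ 2.31 mg/L

From the Monod/SRT balance for a CMAS, S = K_s·(1+k_d θ_c)/[θ_c·(Y k − k_d) − 1] = 48.4 × (1 + 0.116 × 7.52) / [7.52 × (0.626 × 8.73 − 0.116) − 1] = 90.62 / 39.22 = 2.310 mg/L.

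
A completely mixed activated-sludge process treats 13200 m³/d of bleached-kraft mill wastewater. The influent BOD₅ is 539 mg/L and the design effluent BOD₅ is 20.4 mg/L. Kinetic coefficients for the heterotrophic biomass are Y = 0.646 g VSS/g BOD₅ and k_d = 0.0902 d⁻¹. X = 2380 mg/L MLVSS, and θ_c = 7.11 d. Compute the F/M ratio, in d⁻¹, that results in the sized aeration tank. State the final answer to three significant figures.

Rearranging the biomass balance for a CMAS with decay, V = Y·Q·ΔS·θ_c / [X·(1+k_d θ_c)] = 0.646 × 13200 × (539 − 20.4) × 7.11 / [2380 × (1 + 0.0902 × 7.11)] = 3.14×10^7 / 3906 = 8049 m³.
Food-to-microorganism ratio F/M = Q S₀ / (V X) = 13200 × 539 / (8049 × 2380) = 0.3714 d⁻¹.

F/M ≈ 0.371 d⁻¹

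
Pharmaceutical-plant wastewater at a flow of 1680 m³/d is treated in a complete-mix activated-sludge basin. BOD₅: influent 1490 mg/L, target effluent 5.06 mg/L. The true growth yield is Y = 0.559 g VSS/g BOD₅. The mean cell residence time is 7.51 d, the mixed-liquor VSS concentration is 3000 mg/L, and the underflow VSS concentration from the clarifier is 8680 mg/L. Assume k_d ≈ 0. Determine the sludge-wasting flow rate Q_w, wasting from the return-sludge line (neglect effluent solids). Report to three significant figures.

Q_w ≈ 161 m³/d

V·X = Y·Q·ΔS·θ_c gives V = 0.559 × 1680 × (1490 − 5.06) × 7.51 / 3000 = 3491 m³.
Q_w = (V·X)/(θ_c X_r) = 3491 × 3000 / (7.51 × 8680) = 160.7 m³/d.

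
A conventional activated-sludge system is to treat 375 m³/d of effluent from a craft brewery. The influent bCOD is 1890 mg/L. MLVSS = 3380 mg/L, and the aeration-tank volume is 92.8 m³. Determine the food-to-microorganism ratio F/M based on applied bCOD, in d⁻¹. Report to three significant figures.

F/M ≈ 2.26 d⁻¹

Food-to-microorganism ratio F/M = Q S₀ / (V X) = 375 × 1890 / (92.80 × 3380) = 2.260 d⁻¹.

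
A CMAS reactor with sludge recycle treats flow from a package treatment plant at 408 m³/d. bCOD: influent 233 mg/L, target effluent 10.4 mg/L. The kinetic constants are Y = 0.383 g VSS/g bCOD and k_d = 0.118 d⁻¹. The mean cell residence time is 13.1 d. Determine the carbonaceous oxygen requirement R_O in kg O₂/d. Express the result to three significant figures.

Correct the yield for decay: Y_obs = Y/(1 + k_d θ_c) = 0.383 / (1 + 0.118 × 13.1) = 0.383 / 2.546 = 0.1504.
Substrate removed = Q·(S₀ − S) = 408 m³/d × (233 − 10.4) g/m³ = 9.08×10^4 g/d = 90.82 kg/d.
Biomass synthesised: P_X = Y_obs × 90.82 = 13.66 kg VSS/d.
R_O = Q·ΔS − 1.42 P_X = 90.82 − 19.40 = 71.42 kg O₂/d.

R_O ≈ 71.4 kg O₂/d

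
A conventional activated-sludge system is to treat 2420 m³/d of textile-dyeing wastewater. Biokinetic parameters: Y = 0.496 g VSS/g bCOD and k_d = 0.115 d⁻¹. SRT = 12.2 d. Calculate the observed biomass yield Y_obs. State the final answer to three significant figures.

The observed yield is Y_obs = Y/(1 + k_d·θ_c) = 0.496 / (1 + 0.115 × 12.2) = 0.496 / 2.403 = 0.2064 g VSS per g bCOD removed.

Y_obs ≈ 0.206 g VSS/g bCOD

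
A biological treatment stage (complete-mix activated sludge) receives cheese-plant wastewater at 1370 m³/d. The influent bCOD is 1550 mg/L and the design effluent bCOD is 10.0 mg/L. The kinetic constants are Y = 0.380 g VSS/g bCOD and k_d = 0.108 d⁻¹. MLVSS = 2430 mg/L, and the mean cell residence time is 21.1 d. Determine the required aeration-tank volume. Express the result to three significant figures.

V ≈ 2120 m³

Steady-state biomass mass balance: V·X·(1 + k_d·θ_c) = Y·Q·(S₀ − S)·θ_c, so V = 0.380 × 1370 × (1550 − 10.0) × 21.1 / [2430 × (1 + 0.108 × 21.1)] = 1.69×10^7 / 7967 = 2123 m³.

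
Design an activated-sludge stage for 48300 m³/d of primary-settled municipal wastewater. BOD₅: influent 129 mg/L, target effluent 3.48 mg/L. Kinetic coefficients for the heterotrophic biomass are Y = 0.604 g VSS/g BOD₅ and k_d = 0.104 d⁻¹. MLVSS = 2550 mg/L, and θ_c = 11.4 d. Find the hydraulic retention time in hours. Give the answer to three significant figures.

τ ≈ 3.72 h

Rearranging the biomass balance for a CMAS with decay, V = Y·Q·ΔS·θ_c / [X·(1+k_d θ_c)] = 0.604 × 48300 × (129 − 3.48) × 11.4 / [2550 × (1 + 0.104 × 11.4)] = 4.17×10^7 / 5573 = 7490 m³.
HRT = V/Q = 7490 m³ / 48300 m³·d⁻¹ = 0.1551 d × 24 = 3.722 h.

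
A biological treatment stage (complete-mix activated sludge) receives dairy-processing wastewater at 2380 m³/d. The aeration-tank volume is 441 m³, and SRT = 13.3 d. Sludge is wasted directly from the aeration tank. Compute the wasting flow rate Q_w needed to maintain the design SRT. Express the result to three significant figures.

Q_w ≈ 33.2 m³/d

With mixed-liquor wasting, θ_c = V/Q_w, so Q_w = V/θ_c = 441.0/13.3 = 33.16 m³/d.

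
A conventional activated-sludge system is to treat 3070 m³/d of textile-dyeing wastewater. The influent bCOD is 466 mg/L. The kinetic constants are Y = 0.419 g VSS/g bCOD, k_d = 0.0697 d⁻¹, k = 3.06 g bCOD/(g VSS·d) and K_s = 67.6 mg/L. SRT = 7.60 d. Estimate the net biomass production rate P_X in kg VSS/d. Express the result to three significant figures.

P_X ≈ 381 kg VSS/d

For a completely mixed reactor with recycle the Lawrence–McCarty relation gives S = K_s·(1 + k_d·θ_c) / [θ_c·(Y·k − k_d) − 1] = 67.6 × (1 + 0.0697 × 7.60) / [7.60 × (0.419 × 3.06 − 0.0697) − 1] = 103.4 / 8.215 = 12.59 mg/L.
The observed yield is Y_obs = Y/(1 + k_d·θ_c) = 0.419 / (1 + 0.0697 × 7.60) = 0.419 / 1.530 = 0.2739 g VSS per g bCOD removed.
Substrate removed = Q·(S₀ − S) = 3070 m³/d × (466 − 12.6) g/m³ = 1.39×10^6 g/d = 1392 kg/d.
Biomass produced: P_X = Y_obs·Q·ΔS = 0.2739 × 1392 ≈ 381.3 kg VSS/d.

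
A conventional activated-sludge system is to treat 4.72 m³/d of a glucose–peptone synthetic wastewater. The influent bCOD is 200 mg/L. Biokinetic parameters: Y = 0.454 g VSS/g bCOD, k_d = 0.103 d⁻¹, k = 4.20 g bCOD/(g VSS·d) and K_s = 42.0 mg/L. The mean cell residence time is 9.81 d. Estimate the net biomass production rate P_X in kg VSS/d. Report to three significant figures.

P_X ≈ 0.208 kg VSS/d

Effluent substrate depends only on kinetics and SRT: S = K_s(1 + k_d θ_c) / [θ_c(Yk − k_d) − 1] = 42.0 × (1 + 0.103 × 9.81) / [9.81 × (0.454 × 4.20 − 0.103) − 1] = 84.44 / 16.70 = 5.058 mg/L.
Y_obs = Y / (1 + k_d θ_c) = 0.454 / (1 + 0.103 × 9.81) = 0.454 / 2.010 = 0.2258.
Mass of bCOD removed per day: Q(S₀ − S) = 4.72 × 194.9 g/m³ = 0.9201 kg/d.
Biomass produced: P_X = Y_obs·Q·ΔS = 0.2258 × 0.9201 ≈ 0.2078 kg VSS/d.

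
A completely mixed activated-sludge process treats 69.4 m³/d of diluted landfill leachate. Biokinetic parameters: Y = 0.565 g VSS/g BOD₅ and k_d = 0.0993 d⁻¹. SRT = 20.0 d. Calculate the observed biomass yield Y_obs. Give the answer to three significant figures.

Y_obs ≈ 0.189 g VSS/g BOD₅

Observed yield with endogenous decay: Y_obs = Y / (1 + k_d·θ_c) = 0.565 / (1 + 0.0993 × 20.0) = 0.565 / 2.986 = 0.1892 g VSS/g BOD₅.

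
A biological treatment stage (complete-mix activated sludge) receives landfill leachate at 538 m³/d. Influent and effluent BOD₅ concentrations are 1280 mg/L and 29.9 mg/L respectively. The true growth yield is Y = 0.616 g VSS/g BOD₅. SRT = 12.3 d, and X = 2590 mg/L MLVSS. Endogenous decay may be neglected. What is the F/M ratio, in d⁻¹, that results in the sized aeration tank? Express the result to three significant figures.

V·X = Y·Q·ΔS·θ_c gives V = 0.616 × 538 × (1280 − 29.9) × 12.3 / 2590 = 1967 m³.
F/M = Q·S₀ / (V·X) = 538 × 1280 / (1967 × 2590) = 0.1351 g BOD₅·(g VSS·d)⁻¹.

F/M ≈ 0.135 d⁻¹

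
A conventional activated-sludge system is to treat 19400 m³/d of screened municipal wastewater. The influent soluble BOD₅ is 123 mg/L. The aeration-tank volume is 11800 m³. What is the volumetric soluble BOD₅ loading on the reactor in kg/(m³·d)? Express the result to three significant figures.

L_v ≈ 0.202 kg soluble BOD₅/(m³·d)

Volumetric loading L_v = Q·S₀ / V = 19400 × 123 g/m³ / 11800 m³ = 202.2 g/(m³·d) = 0.2022 kg soluble BOD₅/(m³·d).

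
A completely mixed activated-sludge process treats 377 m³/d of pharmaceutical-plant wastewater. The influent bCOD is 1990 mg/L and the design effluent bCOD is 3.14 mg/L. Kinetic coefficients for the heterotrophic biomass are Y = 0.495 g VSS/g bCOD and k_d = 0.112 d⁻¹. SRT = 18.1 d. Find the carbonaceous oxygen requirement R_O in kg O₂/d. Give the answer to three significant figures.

Correct the yield for decay: Y_obs = Y/(1 + k_d θ_c) = 0.495 / (1 + 0.112 × 18.1) = 0.495 / 3.027 = 0.1635.
Q·(S₀ − S) = 377 × (1990 − 3.14) × 10⁻³ = 749.0 kg/d removed.
Biomass synthesised: P_X = Y_obs × 749.0 = 122.5 kg VSS/d.
R_O = Q·(S₀ − S) − 1.42·P_X = 749.0 − 1.42 × 122.5 = 575.1 kg O₂/d.

R_O ≈ 575 kg O₂/d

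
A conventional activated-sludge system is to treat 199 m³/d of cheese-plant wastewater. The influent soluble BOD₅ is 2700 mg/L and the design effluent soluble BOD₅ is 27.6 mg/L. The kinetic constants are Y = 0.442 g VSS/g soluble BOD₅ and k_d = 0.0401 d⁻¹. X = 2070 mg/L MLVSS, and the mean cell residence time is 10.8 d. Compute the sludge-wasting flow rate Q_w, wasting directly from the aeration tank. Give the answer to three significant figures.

Steady-state biomass mass balance: V·X·(1 + k_d·θ_c) = Y·Q·(S₀ − S)·θ_c, so V = 0.442 × 199 × (2700 − 27.6) × 10.8 / [2070 × (1 + 0.0401 × 10.8)] = 2.54×10^6 / 2966 = 855.8 m³.
With mixed-liquor wasting, θ_c = V/Q_w, so Q_w = V/θ_c = 855.8/10.8 = 79.24 m³/d.

Q_w ≈ 79.2 m³/d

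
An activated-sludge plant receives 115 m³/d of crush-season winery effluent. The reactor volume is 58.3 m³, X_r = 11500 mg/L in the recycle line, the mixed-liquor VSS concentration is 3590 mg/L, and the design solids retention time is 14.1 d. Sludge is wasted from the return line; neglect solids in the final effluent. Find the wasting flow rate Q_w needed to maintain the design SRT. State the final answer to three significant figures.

Q_w ≈ 1.29 m³/d

Wasting from the return line (neglecting effluent solids): Q_w = V·X / (θ_c·X_r) = 58.30 × 3590 / (14.1 × 11500) = 1.291 m³/d.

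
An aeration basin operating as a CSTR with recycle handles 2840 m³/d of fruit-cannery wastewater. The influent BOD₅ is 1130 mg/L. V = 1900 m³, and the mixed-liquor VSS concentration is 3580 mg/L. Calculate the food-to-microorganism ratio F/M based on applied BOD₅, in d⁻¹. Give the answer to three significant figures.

F/M = Q·S₀ / (V·X) = 2840 × 1130 / (1900 × 3580) = 0.4718 g BOD₅·(g VSS·d)⁻¹.

F/M ≈ 0.472 d⁻¹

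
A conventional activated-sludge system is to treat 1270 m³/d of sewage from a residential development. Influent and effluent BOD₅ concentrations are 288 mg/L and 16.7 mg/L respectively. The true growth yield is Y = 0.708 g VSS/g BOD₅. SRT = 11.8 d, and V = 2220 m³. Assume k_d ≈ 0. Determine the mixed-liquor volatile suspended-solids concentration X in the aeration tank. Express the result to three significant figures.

X ≈ 1300 mg/L

X = Y·Q·ΔS·θ_c / V = 0.708 × 1270 × (288 − 16.7) × 11.8 / 2220 = 1297 mg/L.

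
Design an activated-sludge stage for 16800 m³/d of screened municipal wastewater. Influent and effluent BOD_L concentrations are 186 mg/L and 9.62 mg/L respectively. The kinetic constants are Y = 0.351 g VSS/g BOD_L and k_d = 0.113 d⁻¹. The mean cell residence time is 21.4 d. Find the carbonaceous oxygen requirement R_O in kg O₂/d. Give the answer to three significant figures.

R_O ≈ 2530 kg O₂/d

Y_obs = Y / (1 + k_d θ_c) = 0.351 / (1 + 0.113 × 21.4) = 0.351 / 3.418 = 0.1027.
ΔS = 186 − 9.62 = 176.4 mg/L, so the substrate removal rate is 16800 × 176.4/1000 = 2963 kg BOD_L/d.
Biomass synthesised: P_X = Y_obs × 2963 = 304.3 kg VSS/d.
Carbonaceous O₂ demand = substrate oxidised − cell-mass equivalent = 2963 − 1.42 × 304.3 = 2531 kg O₂/d.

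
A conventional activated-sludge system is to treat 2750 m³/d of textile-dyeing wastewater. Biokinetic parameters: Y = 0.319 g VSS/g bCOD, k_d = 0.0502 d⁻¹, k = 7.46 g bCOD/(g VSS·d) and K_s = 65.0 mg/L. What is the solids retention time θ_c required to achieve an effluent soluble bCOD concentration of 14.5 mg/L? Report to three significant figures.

Specific growth rate at S = 14.5 mg/L: μ = YkS/(K_s+S) = 0.319·7.46·14.5/(65.0+14.5) = 0.4340 d⁻¹.
1/θ_c = 0.4340 − 0.0502 = 0.3838 d⁻¹, so θ_c = 2.605 d.

θ_c ≈ 2.61 d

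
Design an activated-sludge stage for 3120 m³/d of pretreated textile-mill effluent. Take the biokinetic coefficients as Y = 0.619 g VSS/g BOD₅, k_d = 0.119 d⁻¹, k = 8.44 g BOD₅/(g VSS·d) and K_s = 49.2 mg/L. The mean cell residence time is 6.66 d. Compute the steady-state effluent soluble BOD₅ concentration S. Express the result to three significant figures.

S ≈ 2.67 mg/L

From the Monod/SRT balance for a CMAS, S = K_s·(1+k_d θ_c)/[θ_c·(Y k − k_d) − 1] = 49.2 × (1 + 0.119 × 6.66) / [6.66 × (0.619 × 8.44 − 0.119) − 1] = 88.19 / 33.00 = 2.672 mg/L.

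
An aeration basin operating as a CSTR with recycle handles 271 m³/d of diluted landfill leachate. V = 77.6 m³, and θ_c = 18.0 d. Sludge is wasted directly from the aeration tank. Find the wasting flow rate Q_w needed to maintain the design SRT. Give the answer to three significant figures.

Q_w ≈ 4.31 m³/d

Wasting from the aeration tank: Q_w = V / θ_c = 77.60 / 18.0 = 4.311 m³/d.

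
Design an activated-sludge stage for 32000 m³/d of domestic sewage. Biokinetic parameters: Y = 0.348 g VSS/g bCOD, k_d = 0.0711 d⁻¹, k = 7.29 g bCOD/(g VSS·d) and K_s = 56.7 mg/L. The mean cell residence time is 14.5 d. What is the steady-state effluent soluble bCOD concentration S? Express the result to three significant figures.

From the Monod/SRT balance for a CMAS, S = K_s·(1+k_d θ_c)/[θ_c·(Y k − k_d) − 1] = 56.7 × (1 + 0.0711 × 14.5) / [14.5 × (0.348 × 7.29 − 0.0711) − 1] = 115.2 / 34.75 = 3.313 mg/L.

S ≈ 3.31 mg/L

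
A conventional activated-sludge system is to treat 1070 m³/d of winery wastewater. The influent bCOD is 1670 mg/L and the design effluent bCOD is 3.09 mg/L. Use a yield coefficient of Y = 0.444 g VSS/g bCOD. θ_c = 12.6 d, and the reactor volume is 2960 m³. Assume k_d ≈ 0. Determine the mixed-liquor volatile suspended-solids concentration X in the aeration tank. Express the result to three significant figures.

X = Y·Q·ΔS·θ_c / V = 0.444 × 1070 × (1670 − 3.09) × 12.6 / 2960 = 3371 mg/L.

X ≈ 3370 mg/L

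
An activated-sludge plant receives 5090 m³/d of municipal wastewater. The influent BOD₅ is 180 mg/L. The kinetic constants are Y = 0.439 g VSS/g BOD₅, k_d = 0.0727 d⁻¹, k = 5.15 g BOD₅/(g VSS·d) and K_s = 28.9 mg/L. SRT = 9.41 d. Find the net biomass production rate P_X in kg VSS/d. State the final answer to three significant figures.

Effluent substrate depends only on kinetics and SRT: S = K_s(1 + k_d θ_c) / [θ_c(Yk − k_d) − 1] = 28.9 × (1 + 0.0727 × 9.41) / [9.41 × (0.439 × 5.15 − 0.0727) − 1] = 48.67 / 19.59 = 2.484 mg/L.
Correct the yield for decay: Y_obs = Y/(1 + k_d θ_c) = 0.439 / (1 + 0.0727 × 9.41) = 0.439 / 1.684 = 0.2607.
ΔS = 180 − 2.48 = 177.5 mg/L, so the substrate removal rate is 5090 × 177.5/1000 = 903.6 kg BOD₅/d.
So the net sludge growth is P_X = 0.2607 × 903.6 = 235.5 kg VSS/d.

P_X ≈ 236 kg VSS/d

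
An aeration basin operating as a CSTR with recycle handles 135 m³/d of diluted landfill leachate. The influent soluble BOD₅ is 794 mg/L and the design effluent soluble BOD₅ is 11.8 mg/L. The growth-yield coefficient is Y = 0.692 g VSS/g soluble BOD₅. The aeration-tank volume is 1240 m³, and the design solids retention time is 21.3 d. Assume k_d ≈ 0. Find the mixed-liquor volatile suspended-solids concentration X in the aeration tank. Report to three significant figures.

Without decay, X = Y Q (S₀−S) θ_c / V = 0.692 × 135 × (794 − 11.8) × 21.3 / 1240 = 1255 mg/L.

X ≈ 1260 mg/L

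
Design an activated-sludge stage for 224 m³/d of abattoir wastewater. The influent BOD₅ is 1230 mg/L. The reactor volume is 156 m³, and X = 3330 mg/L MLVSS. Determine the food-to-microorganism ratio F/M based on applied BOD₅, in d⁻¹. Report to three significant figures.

F/M ≈ 0.530 d⁻¹

Food-to-microorganism ratio F/M = Q S₀ / (V X) = 224 × 1230 / (156.0 × 3330) = 0.5304 d⁻¹.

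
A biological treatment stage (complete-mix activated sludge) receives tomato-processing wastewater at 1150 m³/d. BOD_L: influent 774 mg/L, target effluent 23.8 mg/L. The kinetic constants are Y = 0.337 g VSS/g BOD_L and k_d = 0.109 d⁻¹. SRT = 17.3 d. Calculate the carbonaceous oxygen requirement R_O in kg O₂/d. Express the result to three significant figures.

R_O ≈ 720 kg O₂/d

Y_obs = Y / (1 + k_d θ_c) = 0.337 / (1 + 0.109 × 17.3) = 0.337 / 2.886 = 0.1168.
Substrate removed = Q·(S₀ − S) = 1150 m³/d × (774 − 23.8) g/m³ = 8.63×10^5 g/d = 862.7 kg/d.
Net sludge production P_X = 0.1168 × 862.7 = 100.8 kg VSS/d.
R_O = Q·(S₀ − S) − 1.42·P_X = 862.7 − 1.42 × 100.8 = 719.7 kg O₂/d.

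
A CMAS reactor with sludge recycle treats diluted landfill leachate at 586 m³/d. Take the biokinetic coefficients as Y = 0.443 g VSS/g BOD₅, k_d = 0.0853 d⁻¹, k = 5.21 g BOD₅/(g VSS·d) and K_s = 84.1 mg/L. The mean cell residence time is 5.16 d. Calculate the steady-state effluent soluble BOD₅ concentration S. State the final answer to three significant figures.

For a completely mixed reactor with recycle the Lawrence–McCarty relation gives S = K_s·(1 + k_d·θ_c) / [θ_c·(Y·k − k_d) − 1] = 84.1 × (1 + 0.0853 × 5.16) / [5.16 × (0.443 × 5.21 − 0.0853) − 1] = 121.1 / 10.47 = 11.57 mg/L.

S ≈ 11.6 mg/L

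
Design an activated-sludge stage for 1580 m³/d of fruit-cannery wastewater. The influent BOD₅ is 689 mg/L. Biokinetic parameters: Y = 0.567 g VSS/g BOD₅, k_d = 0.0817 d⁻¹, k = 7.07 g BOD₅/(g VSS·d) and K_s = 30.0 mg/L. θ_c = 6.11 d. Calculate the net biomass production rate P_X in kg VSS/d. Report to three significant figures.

Effluent substrate depends only on kinetics and SRT: S = K_s(1 + k_d θ_c) / [θ_c(Yk − k_d) − 1] = 30.0 × (1 + 0.0817 × 6.11) / [6.11 × (0.567 × 7.07 − 0.0817) − 1] = 44.98 / 22.99 = 1.956 mg/L.
Correct the yield for decay: Y_obs = Y/(1 + k_d θ_c) = 0.567 / (1 + 0.0817 × 6.11) = 0.567 / 1.499 = 0.3782.
ΔS = 689 − 1.96 = 687.0 mg/L, so the substrate removal rate is 1580 × 687.0/1000 = 1086 kg BOD₅/d.
Biomass produced: P_X = Y_obs·Q·ΔS = 0.3782 × 1086 ≈ 410.6 kg VSS/d.

P_X ≈ 411 kg VSS/d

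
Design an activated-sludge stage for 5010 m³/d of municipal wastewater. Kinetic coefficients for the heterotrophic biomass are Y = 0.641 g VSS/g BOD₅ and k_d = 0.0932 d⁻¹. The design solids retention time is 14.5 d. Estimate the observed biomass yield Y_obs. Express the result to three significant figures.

The observed yield is Y_obs = Y/(1 + k_d·θ_c) = 0.641 / (1 + 0.0932 × 14.5) = 0.641 / 2.351 = 0.2726 g VSS per g BOD₅ removed.

Y_obs ≈ 0.273 g VSS/g BOD₅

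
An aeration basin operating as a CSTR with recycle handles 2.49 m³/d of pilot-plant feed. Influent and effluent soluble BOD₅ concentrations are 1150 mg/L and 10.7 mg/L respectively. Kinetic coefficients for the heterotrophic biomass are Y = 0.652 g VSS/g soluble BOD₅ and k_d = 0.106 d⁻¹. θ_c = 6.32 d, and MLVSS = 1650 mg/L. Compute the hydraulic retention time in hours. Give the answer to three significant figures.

τ ≈ 40.9 h

From the SRT design equation V = Y Q (S₀−S) θ_c / [X (1 + k_d θ_c)] = 0.652 × 2.49 × (1150 − 10.7) × 6.32 / [1650 × (1 + 0.106 × 6.32)] = 1.17×10^4 / 2755 = 4.243 m³.
τ = V/Q = 4.243/2.49 = 1.704 d, or 40.89 h.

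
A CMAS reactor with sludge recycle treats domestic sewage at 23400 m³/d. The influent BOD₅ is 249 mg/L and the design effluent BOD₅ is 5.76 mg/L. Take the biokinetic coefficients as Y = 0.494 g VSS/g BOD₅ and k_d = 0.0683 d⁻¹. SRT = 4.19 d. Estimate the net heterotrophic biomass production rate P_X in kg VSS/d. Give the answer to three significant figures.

Y_obs = Y / (1 + k_d θ_c) = 0.494 / (1 + 0.0683 × 4.19) = 0.494 / 1.286 = 0.3841.
Mass of BOD₅ removed per day: Q(S₀ − S) = 23400 × 243.2 g/m³ = 5692 kg/d.
Biomass produced: P_X = Y_obs·Q·ΔS = 0.3841 × 5692 ≈ 2186 kg VSS/d.

P_X ≈ 2190 kg VSS/d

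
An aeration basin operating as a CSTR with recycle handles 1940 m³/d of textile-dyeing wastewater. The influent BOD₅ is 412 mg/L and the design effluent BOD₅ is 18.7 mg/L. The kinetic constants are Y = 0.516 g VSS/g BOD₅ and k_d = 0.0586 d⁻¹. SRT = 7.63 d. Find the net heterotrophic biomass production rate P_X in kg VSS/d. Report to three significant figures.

P_X ≈ 272 kg VSS/d

Correct the yield for decay: Y_obs = Y/(1 + k_d θ_c) = 0.516 / (1 + 0.0586 × 7.63) = 0.516 / 1.447 = 0.3566.
Mass of BOD₅ removed per day: Q(S₀ − S) = 1940 × 393.3 g/m³ = 763.0 kg/d.
So the net sludge growth is P_X = 0.3566 × 763.0 = 272.1 kg VSS/d.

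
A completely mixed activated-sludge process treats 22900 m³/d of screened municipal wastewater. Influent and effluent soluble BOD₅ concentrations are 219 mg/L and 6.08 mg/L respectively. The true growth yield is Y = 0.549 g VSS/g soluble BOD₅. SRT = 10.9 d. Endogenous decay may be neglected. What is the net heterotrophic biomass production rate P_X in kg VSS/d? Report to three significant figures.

P_X ≈ 2680 kg VSS/d

Since k_d ≈ 0, Y_obs = Y = 0.549 g VSS/g soluble BOD₅.
Q·(S₀ − S) = 22900 × (219 − 6.08) × 10⁻³ = 4876 kg/d removed.
So the net sludge growth is P_X = 0.5490 × 4876 = 2677 kg VSS/d.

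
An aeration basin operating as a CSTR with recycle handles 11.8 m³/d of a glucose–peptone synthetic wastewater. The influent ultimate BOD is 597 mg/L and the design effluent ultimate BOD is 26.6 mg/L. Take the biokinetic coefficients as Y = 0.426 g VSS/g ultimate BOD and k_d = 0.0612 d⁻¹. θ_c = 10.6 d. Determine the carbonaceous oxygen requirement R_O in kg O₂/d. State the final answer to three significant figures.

Y_obs = Y / (1 + k_d θ_c) = 0.426 / (1 + 0.0612 × 10.6) = 0.426 / 1.649 = 0.2584.
Substrate removed = Q·(S₀ − S) = 11.8 m³/d × (597 − 26.6) g/m³ = 6.73×10^3 g/d = 6.731 kg/d.
Net sludge production P_X = 0.2584 × 6.731 = 1.739 kg VSS/d.
Carbonaceous O₂ demand = substrate oxidised − cell-mass equivalent = 6.731 − 1.42 × 1.739 = 4.261 kg O₂/d.

R_O ≈ 4.26 kg O₂/d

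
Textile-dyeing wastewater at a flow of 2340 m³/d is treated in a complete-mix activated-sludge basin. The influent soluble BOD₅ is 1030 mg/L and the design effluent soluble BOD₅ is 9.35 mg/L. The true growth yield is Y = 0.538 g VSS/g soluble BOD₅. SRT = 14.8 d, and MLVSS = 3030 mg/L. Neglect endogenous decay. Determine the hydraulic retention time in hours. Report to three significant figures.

V·X = Y·Q·ΔS·θ_c gives V = 0.538 × 2340 × (1030 − 9.35) × 14.8 / 3030 = 6276 m³.
Hydraulic retention time τ = V/Q = 6276 / 2340 = 2.682 d = 64.37 h.

τ ≈ 64.4 h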